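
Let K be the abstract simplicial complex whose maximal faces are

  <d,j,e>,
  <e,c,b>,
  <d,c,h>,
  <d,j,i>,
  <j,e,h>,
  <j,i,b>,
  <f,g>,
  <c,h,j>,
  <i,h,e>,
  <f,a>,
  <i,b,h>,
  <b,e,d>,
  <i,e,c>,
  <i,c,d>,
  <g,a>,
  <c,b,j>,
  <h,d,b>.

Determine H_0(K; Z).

H_0 ≅ Z^2.

We work with the vertex ordering a < b < c < d < e < f < g < h < i < j. The simplices of K, each written with vertices in increasing order, are:

  0-simplices (10): a, b, c, d, e, f, g, h, i, j
  1-simplices (24): af, ag, bc, bd, be, bh, bi, bj, cd, ce, ch, ci, cj, de, dh, di, dj, eh, ei, ej, fg, hi, hj, ij
  2-simplices (14): bce, bcj, bde, bdh, bhi, bij, cdh, cdi, cei, chj, dej, dij, ehi, ehj

so the chain groups are C_0 ≅ Z^10, C_1 ≅ Z^24, C_2 ≅ Z^14.

∂_1: C_1 → C_0 is given by ∂[p,q] = [q] − [p].
The resulting 10×24 matrix has rank 8, and its Smith normal form has invariant factors (1,1,1,1,1,1,1,1).

The boundary map ∂_2: C_2 → C_1 acts by ∂[p,q,r] = [q,r] − [p,r] + [p,q]. For instance
  ∂ehj = hj − ej + eh,
  ∂bij = ij − bj + bi.
This gives a 24×14 integer matrix of rank 13; reducing to Smith normal form yields diagonal entries (1,1,1,1,1,1,1,1,1,1,1,1,1).

From H_k ≅ ker(∂_k) / im(∂_{k+1}) we obtain:

  H_0: rank C_0 − rank ∂_1 = 10 − 8 = 2, and the invariant factors of ∂_1 are all 1, so H_0 = Z^2.

(K is a triangulation of the disjoint union of the circle S^1 and the torus T^2.)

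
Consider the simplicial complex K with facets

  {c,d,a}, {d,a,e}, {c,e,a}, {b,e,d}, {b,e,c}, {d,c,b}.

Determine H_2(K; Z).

We work with the vertex ordering a < b < c < d < e. The simplices of K, each written with vertices in increasing order, are:

  0-simplices (5): a, b, c, d, e
  1-simplices (9): ac, ad, ae, bc, bd, be, cd, ce, de
  2-simplices (6): acd, ace, ade, bcd, bce, bde

Hence C_0 ≅ Z^5, C_1 ≅ Z^9, C_2 ≅ Z^6.

The boundary map ∂_1: C_1 → C_0 maps an edge to its endpoints' difference, ∂[p,q] = q − p. For instance
  ∂ae = e − a.
As a 5×9 matrix over Z this has rank 4, with invariant factors (1,1,1,1).

Boundary ∂_2: C_2 → C_1 acts by ∂[p,q,r] = [q,r] − [p,r] + [p,q]. For instance
  ∂bde = de − be + bd,
  ∂ace = ce − ae + ac.
The 9×6 boundary matrix has rank 5 and Smith normal form diag(1,1,1,1,1).

Now H_k = ker ∂_k / im ∂_{k+1}, so:

  H_2: rank ker ∂_2 − rank ∂_3 = (6 − 5) − 0 = 1, and there is no ∂_3, so H_2 ≅ Z.

H_2 = Z.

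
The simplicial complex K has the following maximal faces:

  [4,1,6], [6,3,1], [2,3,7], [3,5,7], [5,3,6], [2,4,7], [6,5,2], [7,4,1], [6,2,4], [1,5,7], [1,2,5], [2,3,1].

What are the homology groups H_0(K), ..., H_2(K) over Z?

Order the vertices as 1 < 2 < 3 < 4 < 5 < 6 < 7. Listing each simplex with vertices in this order, K has dimension 2 with simplices:

  0-simplices (7): [1], [2], [3], [4], [5], [6], [7]
  1-simplices (18): [1,2], [1,3], [1,4], [1,5], [1,6], [1,7], [2,3], [2,4], [2,5], [2,6], [2,7], [3,5], [3,6], [3,7], [4,6], [4,7], [5,6], [5,7]
  2-simplices (12): [1,2,3], [1,2,5], [1,3,6], [1,4,6], [1,4,7], [1,5,7], [2,3,7], [2,4,6], [2,4,7], [2,5,6], [3,5,6], [3,5,7]

Hence C_0 ≅ Z^7, C_1 ≅ Z^18, C_2 ≅ Z^12.

Boundary ∂_1: C_1 → C_0 maps an edge to its endpoints' difference, ∂[p,q] = q − p. For instance
  ∂[3,7] = [7] − [3].
The 7×18 boundary matrix has rank 6 and Smith normal form diag(1,1,1,1,1,1).

∂_2: C_2 → C_1 sends each 2-simplex [p,q,r] to [q,r] − [p,r] + [p,q]. For instance
  ∂[1,2,5] = [2,5] − [1,5] + [1,2],
  ∂[1,4,7] = [4,7] − [1,7] + [1,4].
The 18×12 boundary matrix has rank 12 and Smith normal form diag(1,1,1,1,1,1,1,1,1,1,1,2).

Now H_k = ker ∂_k / im ∂_{k+1}, so:

  H_0: rank C_0 − rank ∂_1 = 7 − 6 = 1, and the invariant factors of ∂_1 are all 1, so H_0 ≅ Z.
  H_1: rank ker ∂_1 − rank ∂_2 = (18 − 6) − 12 = 0, and ∂_2 has invariant factor 2 > 1, so H_1 ≅ Z/2.
  H_2: rank ker ∂_2 − rank ∂_3 = (12 − 12) − 0 = 0, and there is no ∂_3, so H_2 ≅ 0.

H_0 = Z,  H_1 = Z/2,  H_2 = 0.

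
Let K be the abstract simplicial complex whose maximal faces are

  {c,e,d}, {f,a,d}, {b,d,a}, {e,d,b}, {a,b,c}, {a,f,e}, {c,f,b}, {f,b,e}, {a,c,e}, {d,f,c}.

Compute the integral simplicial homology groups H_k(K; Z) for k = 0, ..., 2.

H_0 ≅ Z,  H_1 ≅ Z/2Z,  H_2 = 0.

Take the total order a < b < c < d < e < f on the vertex set. Then K (dimension 2) consists of the simplices:

  0-simplices (6): a, b, c, d, e, f
  1-simplices (15): ab, ac, ad, ae, af, bc, bd, be, bf, cd, ce, cf, de, df, ef
  2-simplices (10): abc, abd, ace, adf, aef, bcf, bde, bef, cde, cdf

so the chain groups are C_0 ≅ Z^6, C_1 ≅ Z^15, C_2 ≅ Z^10.

The boundary map ∂_1: C_1 → C_0 sends each edge [p,q] (with p < q) to q − p.
As a 6×15 matrix over Z this has rank 5, with invariant factors (1,1,1,1,1).

The boundary map ∂_2: C_2 → C_1 maps a triangle to the signed sum of its edges. For instance
  ∂aef = ef − af + ae,
  ∂bcf = cf − bf + bc.
This gives a 15×10 integer matrix of rank 10; reducing to Smith normal form yields diagonal entries (1,1,1,1,1,1,1,1,1,2).

Now H_k = ker ∂_k / im ∂_{k+1}, so:

  H_0: rank C_0 − rank ∂_1 = 6 − 5 = 1, and the invariant factors of ∂_1 are all 1, so H_0 ≅ Z.
  H_1: rank ker ∂_1 − rank ∂_2 = (15 − 5) − 10 = 0, and ∂_2 has invariant factor 2 > 1, so H_1 ≅ Z/2Z.
  H_2: rank ker ∂_2 − rank ∂_3 = (10 − 10) − 0 = 0, and there is no ∂_3, so H_2 ≅ 0.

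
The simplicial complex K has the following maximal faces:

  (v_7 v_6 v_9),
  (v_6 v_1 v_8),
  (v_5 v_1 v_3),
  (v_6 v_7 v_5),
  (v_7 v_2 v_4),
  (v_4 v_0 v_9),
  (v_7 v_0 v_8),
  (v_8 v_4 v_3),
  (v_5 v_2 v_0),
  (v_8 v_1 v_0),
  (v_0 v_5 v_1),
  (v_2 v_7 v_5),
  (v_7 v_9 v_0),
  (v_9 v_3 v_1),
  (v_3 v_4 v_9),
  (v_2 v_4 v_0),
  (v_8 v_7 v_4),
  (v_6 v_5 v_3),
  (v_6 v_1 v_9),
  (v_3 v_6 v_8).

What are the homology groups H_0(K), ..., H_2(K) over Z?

H_0 = Z,  H_1 = Z × Z/2,  H_2 = 0.

K has 10 vertices, 30 edges, 20 triangles.
rank ∂_0 = 0, rank ∂_1 = 9 ⇒ b_0 = 10 − 0 − 9 = 1; all invariant factors of ∂_1 are 1 so no torsion. So H_0 = Z.
rank ∂_1 = 9, rank ∂_2 = 20 ⇒ b_1 = 30 − 9 − 20 = 1; ∂_2 has invariant factor(s) [2] giving torsion. So H_1 = Z × Z/2.
rank ∂_2 = 20, rank ∂_3 = 0 ⇒ b_2 = 20 − 20 − 0 = 0. So H_2 = 0.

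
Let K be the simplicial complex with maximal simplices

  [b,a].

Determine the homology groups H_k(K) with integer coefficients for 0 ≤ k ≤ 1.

Fix the vertex order a < b and write every simplex with vertices in increasing order. Then dim K = 1 and the simplices of K are:

  0-simplices (2): a, b
  1-simplices (1): ab

so the chain groups are C_0 ≅ Z^2, C_1 ≅ Z^1.

Boundary ∂_1: C_1 → C_0 maps an edge to its endpoints' difference, ∂[p,q] = q − p. For instance
  ∂ab = b − a.
This gives a 2×1 integer matrix of rank 1; reducing to Smith normal form yields diagonal entries (1).

Computing H_k = (kernel of ∂_k) / (image of ∂_{k+1}):

  H_0: rank C_0 − rank ∂_1 = 2 − 1 = 1, and the invariant factors of ∂_1 are all 1, so H_0 ≅ Z.
  H_1: rank ker ∂_1 − rank ∂_2 = (1 − 1) − 0 = 0, and there is no ∂_2, so H_1 ≅ 0.

As a check, the Euler characteristic is 2 − 1 = 1, which agrees with 1 − 0 = 1.
(K is a triangulation of the 1-simplex.)

H_0 ≅ Z,  H_1 = 0.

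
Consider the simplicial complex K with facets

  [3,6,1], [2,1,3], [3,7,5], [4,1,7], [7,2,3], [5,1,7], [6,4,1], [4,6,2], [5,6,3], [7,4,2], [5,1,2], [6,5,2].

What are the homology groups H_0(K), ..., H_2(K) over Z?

Order the vertices as 1 < 2 < 3 < 4 < 5 < 6 < 7. Listing each simplex with vertices in this order, K has dimension 2 with simplices:

  0-simplices (7): [1], [2], [3], [4], [5], [6], [7]
  1-simplices (18): [1,2], [1,3], [1,4], [1,5], [1,6], [1,7], [2,3], [2,4], [2,5], [2,6], [2,7], [3,5], [3,6], [3,7], [4,6], [4,7], [5,6], [5,7]
  2-simplices (12): [1,2,3], [1,2,5], [1,3,6], [1,4,6], [1,4,7], [1,5,7], [2,3,7], [2,4,6], [2,4,7], [2,5,6], [3,5,6], [3,5,7]

giving chain groups C_0 ≅ Z^7, C_1 ≅ Z^18, C_2 ≅ Z^12.

The boundary map ∂_1: C_1 → C_0 sends each edge [p,q] (with p < q) to q − p. For instance
  ∂[3,6] = [6] − [3].
The resulting 7×18 matrix has rank 6, and its Smith normal form has invariant factors (1,1,1,1,1,1).

The boundary map ∂_2: C_2 → C_1 sends each 2-simplex [p,q,r] to [q,r] − [p,r] + [p,q]. For instance
  ∂[3,5,6] = [5,6] − [3,6] + [3,5],
  ∂[2,5,6] = [5,6] − [2,6] + [2,5].
The 18×12 boundary matrix has rank 12 and Smith normal form diag(1,1,1,1,1,1,1,1,1,1,1,2).

Reading off H_k = ker ∂_k / im ∂_{k+1}:

  H_0: rank C_0 − rank ∂_1 = 7 − 6 = 1, and the invariant factors of ∂_1 are all 1, so H_0 ≅ Z.
  H_1: rank ker ∂_1 − rank ∂_2 = (18 − 6) − 12 = 0, and ∂_2 has invariant factor 2 > 1, so H_1 ≅ Z/2.
  H_2: rank ker ∂_2 − rank ∂_3 = (12 − 12) − 0 = 0, and there is no ∂_3, so H_2 ≅ 0.

H_0 = Z,  H_1 = Z/2,  H_2 = 0.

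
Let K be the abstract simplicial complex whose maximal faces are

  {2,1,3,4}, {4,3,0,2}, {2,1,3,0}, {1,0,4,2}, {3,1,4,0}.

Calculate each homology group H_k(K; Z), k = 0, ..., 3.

Take the total order 0 < 1 < 2 < 3 < 4 on the vertex set. Then K (dimension 3) consists of the simplices:

  0-simplices (5): [0], [1], [2], [3], [4]
  1-simplices (10): [0,1], [0,2], [0,3], [0,4], [1,2], [1,3], [1,4], [2,3], [2,4], [3,4]
  2-simplices (10): [0,1,2], [0,1,3], [0,1,4], [0,2,3], [0,2,4], [0,3,4], [1,2,3], [1,2,4], [1,3,4], [2,3,4]
  3-simplices (5): [0,1,2,3], [0,1,2,4], [0,1,3,4], [0,2,3,4], [1,2,3,4]

so the chain groups are C_0 ≅ Z^5, C_1 ≅ Z^10, C_2 ≅ Z^10, C_3 ≅ Z^5.

The boundary map ∂_1: C_1 → C_0 is given by ∂[p,q] = [q] − [p].
The 5×10 boundary matrix has rank 4 and Smith normal form diag(1,1,1,1).

Boundary ∂_2: C_2 → C_1 maps a triangle to the signed sum of its edges. For instance
  ∂[1,2,3] = [2,3] − [1,3] + [1,2],
  ∂[1,2,4] = [2,4] − [1,4] + [1,2].
The resulting 10×10 matrix has rank 6, and its Smith normal form has invariant factors (1,1,1,1,1,1).

Boundary ∂_3: C_3 → C_2 sends each 3-simplex σ to the alternating sum Σ_i (−1)^i (σ with its i-th vertex removed). For instance
  ∂[0,2,3,4] = [2,3,4] − [0,3,4] + [0,2,4] − [0,2,3],
  ∂[0,1,2,4] = [1,2,4] − [0,2,4] + [0,1,4] − [0,1,2].
As a 10×5 matrix over Z this has rank 4, with invariant factors (1,1,1,1).

From H_k ≅ ker(∂_k) / im(∂_{k+1}) we obtain:

  H_0: rank C_0 − rank ∂_1 = 5 − 4 = 1, and the invariant factors of ∂_1 are all 1, so H_0 ≅ Z.
  H_1: rank ker ∂_1 − rank ∂_2 = (10 − 4) − 6 = 0, and the invariant factors of ∂_2 are all 1, so H_1 ≅ 0.
  H_2: rank ker ∂_2 − rank ∂_3 = (10 − 6) − 4 = 0, and the invariant factors of ∂_3 are all 1, so H_2 ≅ 0.
  H_3: rank ker ∂_3 − rank ∂_4 = (5 − 4) − 0 = 1, and there is no ∂_4, so H_3 ≅ Z.

As a check, the Euler characteristic is 5 − 10 + 10 − 5 = 0, which agrees with 1 − 0 + 0 − 1 = 0.

H_0 ≅ Z,  H_1 = 0,  H_2 = 0,  H_3 ≅ Z.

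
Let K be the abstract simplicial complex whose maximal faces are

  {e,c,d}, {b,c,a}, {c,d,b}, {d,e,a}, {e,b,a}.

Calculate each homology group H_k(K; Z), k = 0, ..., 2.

K has 5 vertices, 10 edges, 5 triangles.
rank ∂_0 = 0, rank ∂_1 = 4 ⇒ b_0 = 5 − 0 − 4 = 1; all invariant factors of ∂_1 are 1 so no torsion. So H_0 ≅ Z.
rank ∂_1 = 4, rank ∂_2 = 5 ⇒ b_1 = 10 − 4 − 5 = 1; all invariant factors of ∂_2 are 1 so no torsion. So H_1 ≅ Z.
rank ∂_2 = 5, rank ∂_3 = 0 ⇒ b_2 = 5 − 5 − 0 = 0. So H_2 ≅ 0.

H_0 ≅ Z,  H_1 ≅ Z,  H_2 = 0.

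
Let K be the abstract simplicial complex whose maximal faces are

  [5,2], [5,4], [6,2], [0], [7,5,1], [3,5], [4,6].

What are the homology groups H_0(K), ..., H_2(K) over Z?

K has 8 vertices, 8 edges, 1 triangle.
rank ∂_0 = 0, rank ∂_1 = 6 ⇒ b_0 = 8 − 0 − 6 = 2; all invariant factors of ∂_1 are 1 so no torsion. So H_0 ≅ Z^2.
rank ∂_1 = 6, rank ∂_2 = 1 ⇒ b_1 = 8 − 6 − 1 = 1; all invariant factors of ∂_2 are 1 so no torsion. So H_1 ≅ Z.
rank ∂_2 = 1, rank ∂_3 = 0 ⇒ b_2 = 1 − 1 − 0 = 0. So H_2 ≅ 0.

H_0 ≅ Z^2,  H_1 ≅ Z,  H_2 = 0.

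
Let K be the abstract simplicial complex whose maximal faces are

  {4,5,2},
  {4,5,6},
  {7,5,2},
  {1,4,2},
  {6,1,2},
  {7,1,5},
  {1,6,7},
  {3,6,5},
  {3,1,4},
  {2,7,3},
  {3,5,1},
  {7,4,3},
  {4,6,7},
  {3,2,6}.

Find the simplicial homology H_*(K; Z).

H_0 ≅ Z,  H_1 ≅ Z^2,  H_2 ≅ Z.

Take the total order 1 < 2 < 3 < 4 < 5 < 6 < 7 on the vertex set. Then K (dimension 2) consists of the simplices:

  0-simplices (7): [1], [2], [3], [4], [5], [6], [7]
  1-simplices (21): [1,2], [1,3], [1,4], [1,5], [1,6], [1,7], [2,3], [2,4], [2,5], [2,6], [2,7], [3,4], [3,5], [3,6], [3,7], [4,5], [4,6], [4,7], [5,6], [5,7], [6,7]
  2-simplices (14): [1,2,4], [1,2,6], [1,3,4], [1,3,5], [1,5,7], [1,6,7], [2,3,6], [2,3,7], [2,4,5], [2,5,7], [3,4,7], [3,5,6], [4,5,6], [4,6,7]

giving chain groups C_0 ≅ Z^7, C_1 ≅ Z^21, C_2 ≅ Z^14.

Boundary ∂_1: C_1 → C_0 maps an edge to its endpoints' difference, ∂[p,q] = q − p. For instance
  ∂[1,4] = [4] − [1].
As a 7×21 matrix over Z this has rank 6, with invariant factors (1,1,1,1,1,1).

The boundary map ∂_2: C_2 → C_1 sends each 2-simplex [p,q,r] to [q,r] − [p,r] + [p,q]. For instance
  ∂[2,3,6] = [3,6] − [2,6] + [2,3],
  ∂[1,3,5] = [3,5] − [1,5] + [1,3].
This gives a 21×14 integer matrix of rank 13; reducing to Smith normal form yields diagonal entries (1,1,1,1,1,1,1,1,1,1,1,1,1).

Now H_k = ker ∂_k / im ∂_{k+1}, so:

  H_0: rank C_0 − rank ∂_1 = 7 − 6 = 1, and the invariant factors of ∂_1 are all 1, so H_0 ≅ Z.
  H_1: rank ker ∂_1 − rank ∂_2 = (21 − 6) − 13 = 2, and the invariant factors of ∂_2 are all 1, so H_1 ≅ Z^2.
  H_2: rank ker ∂_2 − rank ∂_3 = (14 − 13) − 0 = 1, and there is no ∂_3, so H_2 ≅ Z.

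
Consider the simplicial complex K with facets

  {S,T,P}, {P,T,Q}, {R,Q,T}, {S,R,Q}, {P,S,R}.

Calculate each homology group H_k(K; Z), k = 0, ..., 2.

Take the total order P < Q < R < S < T on the vertex set. Then K (dimension 2) consists of the simplices:

  0-simplices (5): P, Q, R, S, T
  1-simplices (10): PQ, PR, PS, PT, QR, QS, QT, RS, RT, ST
  2-simplices (5): PQT, PRS, PST, QRS, QRT

giving chain groups C_0 ≅ Z^5, C_1 ≅ Z^10, C_2 ≅ Z^5.

Boundary ∂_1: C_1 → C_0 maps an edge to its endpoints' difference, ∂[p,q] = q − p.
The resulting 5×10 matrix has rank 4, and its Smith normal form has invariant factors (1,1,1,1).

Boundary ∂_2: C_2 → C_1 maps a triangle to the signed sum of its edges. For instance
  ∂PQT = QT − PT + PQ,
  ∂QRS = RS − QS + QR.
The 10×5 boundary matrix has rank 5 and Smith normal form diag(1,1,1,1,1).

Now H_k = ker ∂_k / im ∂_{k+1}, so:

  H_0: rank C_0 − rank ∂_1 = 5 − 4 = 1, and the invariant factors of ∂_1 are all 1, so H_0 = Z.
  H_1: rank ker ∂_1 − rank ∂_2 = (10 − 4) − 5 = 1, and the invariant factors of ∂_2 are all 1, so H_1 = Z.
  H_2: rank ker ∂_2 − rank ∂_3 = (5 − 5) − 0 = 0, and there is no ∂_3, so H_2 = 0.

(K is a triangulation of the Möbius band.)

H_0 = Z,  H_1 = Z,  H_2 = 0.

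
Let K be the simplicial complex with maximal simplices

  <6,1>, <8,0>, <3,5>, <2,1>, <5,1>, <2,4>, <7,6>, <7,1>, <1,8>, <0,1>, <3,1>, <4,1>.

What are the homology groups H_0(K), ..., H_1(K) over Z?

H_0 ≅ Z,  H_1 ≅ Z^4.

K has 9 vertices, 12 edges.
rank ∂_0 = 0, rank ∂_1 = 8 ⇒ b_0 = 9 − 0 − 8 = 1; all invariant factors of ∂_1 are 1 so no torsion. So H_0 ≅ Z.
rank ∂_1 = 8, rank ∂_2 = 0 ⇒ b_1 = 12 − 8 − 0 = 4. So H_1 ≅ Z^4.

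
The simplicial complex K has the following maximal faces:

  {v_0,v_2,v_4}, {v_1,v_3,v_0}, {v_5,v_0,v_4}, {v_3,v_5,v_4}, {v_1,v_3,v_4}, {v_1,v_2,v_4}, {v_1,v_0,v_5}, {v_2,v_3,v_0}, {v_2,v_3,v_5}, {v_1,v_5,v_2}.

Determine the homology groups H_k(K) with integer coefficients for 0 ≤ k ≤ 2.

Order the vertices as v_0 < v_1 < v_2 < v_3 < v_4 < v_5. Listing each simplex with vertices in this order, K has dimension 2 with simplices:

  0-simplices (6): [v_0], [v_1], [v_2], [v_3], [v_4], [v_5]
  1-simplices (15): (15 of them)
  2-simplices (10): [v_0,v_1,v_3], [v_0,v_1,v_5], [v_0,v_2,v_3], [v_0,v_2,v_4], [v_0,v_4,v_5], [v_1,v_2,v_4], [v_1,v_2,v_5], [v_1,v_3,v_4], [v_2,v_3,v_5], [v_3,v_4,v_5]

so the chain groups are C_0 ≅ Z^6, C_1 ≅ Z^15, C_2 ≅ Z^10.

∂_1: C_1 → C_0 sends each edge [p,q] (with p < q) to q − p. For instance
  ∂[v_2,v_4] = [v_4] − [v_2].
This gives a 6×15 integer matrix of rank 5; reducing to Smith normal form yields diagonal entries (1,1,1,1,1).

Boundary ∂_2: C_2 → C_1 maps a triangle to the signed sum of its edges. For instance
  ∂[v_0,v_1,v_5] = [v_1,v_5] − [v_0,v_5] + [v_0,v_1],
  ∂[v_0,v_4,v_5] = [v_4,v_5] − [v_0,v_5] + [v_0,v_4].
This gives a 15×10 integer matrix of rank 10; reducing to Smith normal form yields diagonal entries (1,1,1,1,1,1,1,1,1,2).

Now H_k = ker ∂_k / im ∂_{k+1}, so:

  H_0: rank C_0 − rank ∂_1 = 6 − 5 = 1, and the invariant factors of ∂_1 are all 1, so H_0 ≅ Z.
  H_1: rank ker ∂_1 − rank ∂_2 = (15 − 5) − 10 = 0, and ∂_2 has invariant factor 2 > 1, so H_1 ≅ Z/2Z.
  H_2: rank ker ∂_2 − rank ∂_3 = (10 − 10) − 0 = 0, and there is no ∂_3, so H_2 ≅ 0.

H_0 ≅ Z,  H_1 ≅ Z/2Z,  H_2 = 0.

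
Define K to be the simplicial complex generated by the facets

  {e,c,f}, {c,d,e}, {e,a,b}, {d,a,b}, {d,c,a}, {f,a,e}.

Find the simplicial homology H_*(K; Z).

H_0 = Z,  H_1 = Z,  H_2 = 0.

We work with the vertex ordering a < b < c < d < e < f. The simplices of K, each written with vertices in increasing order, are:

  0-simplices (6): a, b, c, d, e, f
  1-simplices (12): ab, ac, ad, ae, af, bd, be, cd, ce, cf, de, ef
  2-simplices (6): abd, abe, acd, aef, cde, cef

giving chain groups C_0 ≅ Z^6, C_1 ≅ Z^12, C_2 ≅ Z^6.

∂_1: C_1 → C_0 is given by ∂[p,q] = [q] − [p]. For instance
  ∂ef = f − e.
This gives a 6×12 integer matrix of rank 5; reducing to Smith normal form yields diagonal entries (1,1,1,1,1).

Boundary ∂_2: C_2 → C_1 maps a triangle to the signed sum of its edges. For instance
  ∂abe = be − ae + ab,
  ∂aef = ef − af + ae.
The 12×6 boundary matrix has rank 6 and Smith normal form diag(1,1,1,1,1,1).

From H_k ≅ ker(∂_k) / im(∂_{k+1}) we obtain:

  H_0: rank C_0 − rank ∂_1 = 6 − 5 = 1, and the invariant factors of ∂_1 are all 1, so H_0 = Z.
  H_1: rank ker ∂_1 − rank ∂_2 = (12 − 5) − 6 = 1, and the invariant factors of ∂_2 are all 1, so H_1 = Z.
  H_2: rank ker ∂_2 − rank ∂_3 = (6 − 6) − 0 = 0, and there is no ∂_3, so H_2 = 0.

As a check, the Euler characteristic is 6 − 12 + 6 = 0, which agrees with 1 − 1 + 0 = 0.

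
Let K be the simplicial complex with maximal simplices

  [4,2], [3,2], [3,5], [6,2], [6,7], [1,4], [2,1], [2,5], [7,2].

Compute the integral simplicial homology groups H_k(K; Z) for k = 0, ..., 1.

H_0 = Z,  H_1 = Z^3.

Order the vertices as 1 < 2 < 3 < 4 < 5 < 6 < 7. Listing each simplex with vertices in this order, K has dimension 1 with simplices:

  0-simplices (7): [1], [2], [3], [4], [5], [6], [7]
  1-simplices (9): [1,2], [1,4], [2,3], [2,4], [2,5], [2,6], [2,7], [3,5], [6,7]

so the chain groups are C_0 ≅ Z^7, C_1 ≅ Z^9.

Boundary ∂_1: C_1 → C_0 is given by ∂[p,q] = [q] − [p]. For instance
  ∂[2,6] = [6] − [2].
This gives a 7×9 integer matrix of rank 6; reducing to Smith normal form yields diagonal entries (1,1,1,1,1,1).

Computing H_k = (kernel of ∂_k) / (image of ∂_{k+1}):

  H_0: rank C_0 − rank ∂_1 = 7 − 6 = 1, and the invariant factors of ∂_1 are all 1, so H_0 = Z.
  H_1: rank ker ∂_1 − rank ∂_2 = (9 − 6) − 0 = 3, and there is no ∂_2, so H_1 = Z^3.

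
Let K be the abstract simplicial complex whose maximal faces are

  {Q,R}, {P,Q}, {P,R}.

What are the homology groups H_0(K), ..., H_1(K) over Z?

H_0 = Z,  H_1 = Z.

Fix the vertex order P < Q < R and write every simplex with vertices in increasing order. Then dim K = 1 and the simplices of K are:

  0-simplices (3): P, Q, R
  1-simplices (3): PQ, PR, QR

so the chain groups are C_0 ≅ Z^3, C_1 ≅ Z^3.

Boundary ∂_1: C_1 → C_0 sends each edge [p,q] (with p < q) to q − p. For instance
  ∂QR = R − Q.
As a 3×3 matrix over Z this has rank 2, with invariant factors (1,1).

Now H_k = ker ∂_k / im ∂_{k+1}, so:

  H_0: rank C_0 − rank ∂_1 = 3 − 2 = 1, and the invariant factors of ∂_1 are all 1, so H_0 = Z.
  H_1: rank ker ∂_1 − rank ∂_2 = (3 − 2) − 0 = 1, and there is no ∂_2, so H_1 = Z.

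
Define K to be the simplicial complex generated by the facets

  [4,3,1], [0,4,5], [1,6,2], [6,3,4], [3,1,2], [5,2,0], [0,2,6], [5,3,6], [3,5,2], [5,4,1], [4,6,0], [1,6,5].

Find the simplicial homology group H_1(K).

We work with the vertex ordering 0 < 1 < 2 < 3 < 4 < 5 < 6. The simplices of K, each written with vertices in increasing order, are:

  0-simplices (7): [0], [1], [2], [3], [4], [5], [6]
  1-simplices (18): [0,2], [0,4], [0,5], [0,6], [1,2], [1,3], [1,4], [1,5], [1,6], [2,3], [2,5], [2,6], [3,4], [3,5], [3,6], [4,5], [4,6], [5,6]
  2-simplices (12): [0,2,5], [0,2,6], [0,4,5], [0,4,6], [1,2,3], [1,2,6], [1,3,4], [1,4,5], [1,5,6], [2,3,5], [3,4,6], [3,5,6]

Hence C_0 ≅ Z^7, C_1 ≅ Z^18, C_2 ≅ Z^12.

Boundary ∂_1: C_1 → C_0 sends each edge [p,q] (with p < q) to q − p. For instance
  ∂[5,6] = [6] − [5].
The 7×18 boundary matrix has rank 6 and Smith normal form diag(1,1,1,1,1,1).

∂_2: C_2 → C_1 maps a triangle to the signed sum of its edges. For instance
  ∂[0,4,5] = [4,5] − [0,5] + [0,4],
  ∂[1,3,4] = [3,4] − [1,4] + [1,3].
The 18×12 boundary matrix has rank 12 and Smith normal form diag(1,1,1,1,1,1,1,1,1,1,1,2).

Now H_k = ker ∂_k / im ∂_{k+1}, so:

  H_1: rank ker ∂_1 − rank ∂_2 = (18 − 6) − 12 = 0, and ∂_2 has invariant factor 2 > 1, so H_1 ≅ Z/2Z.

H_1 ≅ Z/2Z.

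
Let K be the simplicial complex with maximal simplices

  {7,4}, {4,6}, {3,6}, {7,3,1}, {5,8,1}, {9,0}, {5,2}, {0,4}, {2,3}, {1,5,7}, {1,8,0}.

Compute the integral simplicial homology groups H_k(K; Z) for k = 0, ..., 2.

Order the vertices as 0 < 1 < 2 < 3 < 4 < 5 < 6 < 7 < 8 < 9. Listing each simplex with vertices in this order, K has dimension 2 with simplices:

  0-simplices (10): [0], [1], [2], [3], [4], [5], [6], [7], [8], [9]
  1-simplices (16): [0,1], [0,4], [0,8], [0,9], [1,3], [1,5], [1,7], [1,8], [2,3], [2,5], [3,6], [3,7], [4,6], [4,7], [5,7], [5,8]
  2-simplices (4): [0,1,8], [1,3,7], [1,5,7], [1,5,8]

so the chain groups are C_0 ≅ Z^10, C_1 ≅ Z^16, C_2 ≅ Z^4.

∂_1: C_1 → C_0 sends each edge [p,q] (with p < q) to q − p. For instance
  ∂[5,7] = [7] − [5].
As a 10×16 matrix over Z this has rank 9, with invariant factors (1,1,1,1,1,1,1,1,1).

The boundary map ∂_2: C_2 → C_1 maps a triangle to the signed sum of its edges. For instance
  ∂[1,3,7] = [3,7] − [1,7] + [1,3],
  ∂[1,5,7] = [5,7] − [1,7] + [1,5].
As a 16×4 matrix over Z this has rank 4, with invariant factors (1,1,1,1).

Computing H_k = (kernel of ∂_k) / (image of ∂_{k+1}):

  H_0: rank C_0 − rank ∂_1 = 10 − 9 = 1, and the invariant factors of ∂_1 are all 1, so H_0 = Z.
  H_1: rank ker ∂_1 − rank ∂_2 = (16 − 9) − 4 = 3, and the invariant factors of ∂_2 are all 1, so H_1 = Z^3.
  H_2: rank ker ∂_2 − rank ∂_3 = (4 − 4) − 0 = 0, and there is no ∂_3, so H_2 = 0.

As a check, the Euler characteristic is 10 − 16 + 4 = -2, which agrees with 1 − 3 + 0 = -2.

H_0 = Z,  H_1 = Z^3,  H_2 = 0.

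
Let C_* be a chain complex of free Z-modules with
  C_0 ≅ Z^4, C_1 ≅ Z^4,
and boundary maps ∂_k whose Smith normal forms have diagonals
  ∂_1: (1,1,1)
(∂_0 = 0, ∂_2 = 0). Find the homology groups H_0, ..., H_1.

H_0 = Z,  H_1 = Z.

H_0: b_0 = 4 − 0 − 3 = 1; torsion from ∂_1 factors > 1: none. So H_0 = Z.
H_1: b_1 = 4 − 3 − 0 = 1; torsion from ∂_2 factors > 1: none. So H_1 = Z.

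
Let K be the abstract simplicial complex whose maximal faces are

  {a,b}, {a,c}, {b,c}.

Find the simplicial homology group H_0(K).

H_0 ≅ Z.

Take the total order a < b < c on the vertex set. Then K (dimension 1) consists of the simplices:

  0-simplices (3): a, b, c
  1-simplices (3): ab, ac, bc

so the chain groups are C_0 ≅ Z^3, C_1 ≅ Z^3.

∂_1: C_1 → C_0 is given by ∂[p,q] = [q] − [p].
As a 3×3 matrix over Z this has rank 2, with invariant factors (1,1).

Computing H_k = (kernel of ∂_k) / (image of ∂_{k+1}):

  H_0: rank C_0 − rank ∂_1 = 3 − 2 = 1, and the invariant factors of ∂_1 are all 1, so H_0 ≅ Z.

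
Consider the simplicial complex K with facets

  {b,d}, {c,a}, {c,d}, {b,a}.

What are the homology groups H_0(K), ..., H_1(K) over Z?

H_0 = Z,  H_1 = Z.

We work with the vertex ordering a < b < c < d. The simplices of K, each written with vertices in increasing order, are:

  0-simplices (4): a, b, c, d
  1-simplices (4): ab, ac, bd, cd

Hence C_0 ≅ Z^4, C_1 ≅ Z^4.

∂_1: C_1 → C_0 is given by ∂[p,q] = [q] − [p]. For instance
  ∂cd = d − c.
This gives a 4×4 integer matrix of rank 3; reducing to Smith normal form yields diagonal entries (1,1,1).

From H_k ≅ ker(∂_k) / im(∂_{k+1}) we obtain:

  H_0: rank C_0 − rank ∂_1 = 4 − 3 = 1, and the invariant factors of ∂_1 are all 1, so H_0 = Z.
  H_1: rank ker ∂_1 − rank ∂_2 = (4 − 3) − 0 = 1, and there is no ∂_2, so H_1 = Z.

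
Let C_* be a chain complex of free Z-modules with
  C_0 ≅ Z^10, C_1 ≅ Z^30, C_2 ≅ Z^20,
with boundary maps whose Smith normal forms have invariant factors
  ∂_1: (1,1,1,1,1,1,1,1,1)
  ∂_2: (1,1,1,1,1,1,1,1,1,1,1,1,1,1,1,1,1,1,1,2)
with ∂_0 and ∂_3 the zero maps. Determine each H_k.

H_0 = Z,  H_1 = Z ⊕ Z/2,  H_2 = 0.

H_0: b_0 = 10 − 0 − 9 = 1; torsion from ∂_1 factors > 1: none. So H_0 = Z.
H_1: b_1 = 30 − 9 − 20 = 1; torsion from ∂_2 factors > 1: [2]. So H_1 = Z ⊕ Z/2.
H_2: b_2 = 20 − 20 − 0 = 0; torsion from ∂_3 factors > 1: none. So H_2 = 0.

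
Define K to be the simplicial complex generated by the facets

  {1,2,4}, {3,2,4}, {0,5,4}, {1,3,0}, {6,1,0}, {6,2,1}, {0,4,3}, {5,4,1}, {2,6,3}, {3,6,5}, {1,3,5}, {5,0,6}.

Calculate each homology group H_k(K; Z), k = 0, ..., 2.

Take the total order 0 < 1 < 2 < 3 < 4 < 5 < 6 on the vertex set. Then K (dimension 2) consists of the simplices:

  0-simplices (7): [0], [1], [2], [3], [4], [5], [6]
  1-simplices (18): [0,1], [0,3], [0,4], [0,5], [0,6], [1,2], [1,3], [1,4], [1,5], [1,6], [2,3], [2,4], [2,6], [3,4], [3,5], [3,6], [4,5], [5,6]
  2-simplices (12): [0,1,3], [0,1,6], [0,3,4], [0,4,5], [0,5,6], [1,2,4], [1,2,6], [1,3,5], [1,4,5], [2,3,4], [2,3,6], [3,5,6]

Hence C_0 ≅ Z^7, C_1 ≅ Z^18, C_2 ≅ Z^12.

The boundary map ∂_1: C_1 → C_0 sends each edge [p,q] (with p < q) to q − p. For instance
  ∂[4,5] = [5] − [4].
This gives a 7×18 integer matrix of rank 6; reducing to Smith normal form yields diagonal entries (1,1,1,1,1,1).

The boundary map ∂_2: C_2 → C_1 sends each 2-simplex [p,q,r] to [q,r] − [p,r] + [p,q]. For instance
  ∂[1,2,6] = [2,6] − [1,6] + [1,2],
  ∂[0,5,6] = [5,6] − [0,6] + [0,5].
This gives a 18×12 integer matrix of rank 12; reducing to Smith normal form yields diagonal entries (1,1,1,1,1,1,1,1,1,1,1,2).

Reading off H_k = ker ∂_k / im ∂_{k+1}:

  H_0: rank C_0 − rank ∂_1 = 7 − 6 = 1, and the invariant factors of ∂_1 are all 1, so H_0 ≅ Z.
  H_1: rank ker ∂_1 − rank ∂_2 = (18 − 6) − 12 = 0, and ∂_2 has invariant factor 2 > 1, so H_1 ≅ Z/2.
  H_2: rank ker ∂_2 − rank ∂_3 = (12 − 12) − 0 = 0, and there is no ∂_3, so H_2 ≅ 0.

H_0 ≅ Z,  H_1 ≅ Z/2,  H_2 = 0.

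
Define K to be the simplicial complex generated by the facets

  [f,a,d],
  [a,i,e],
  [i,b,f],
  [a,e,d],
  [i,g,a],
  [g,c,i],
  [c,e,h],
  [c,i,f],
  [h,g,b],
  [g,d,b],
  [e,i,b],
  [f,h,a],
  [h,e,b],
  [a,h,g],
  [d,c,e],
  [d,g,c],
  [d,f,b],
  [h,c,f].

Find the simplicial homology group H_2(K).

H_2 ≅ Z.

Fix the vertex order a < b < c < d < e < f < g < h < i and write every simplex with vertices in increasing order. Then dim K = 2 and the simplices of K are:

  0-simplices (9): a, b, c, d, e, f, g, h, i
  1-simplices (27): ad, ae, af, ag, ah, ai, bd, be, bf, bg, bh, bi, cd, ce, cf, cg, ch, ci, de, df, dg, eh, ei, fh, fi, gh, gi
  2-simplices (18): ade, adf, aei, afh, agh, agi, bdf, bdg, beh, bei, bfi, bgh, cde, cdg, ceh, cfh, cfi, cgi

giving chain groups C_0 ≅ Z^9, C_1 ≅ Z^27, C_2 ≅ Z^18.

Boundary ∂_1: C_1 → C_0 sends each edge [p,q] (with p < q) to q − p.
The resulting 9×27 matrix has rank 8, and its Smith normal form has invariant factors (1,1,1,1,1,1,1,1).

∂_2: C_2 → C_1 maps a triangle to the signed sum of its edges. For instance
  ∂ceh = eh − ch + ce,
  ∂beh = eh − bh + be.
The 27×18 boundary matrix has rank 17 and Smith normal form diag(1,1,1,1,1,1,1,1,1,1,1,1,1,1,1,1,1).

From H_k ≅ ker(∂_k) / im(∂_{k+1}) we obtain:

  H_2: rank ker ∂_2 − rank ∂_3 = (18 − 17) − 0 = 1, and there is no ∂_3, so H_2 ≅ Z.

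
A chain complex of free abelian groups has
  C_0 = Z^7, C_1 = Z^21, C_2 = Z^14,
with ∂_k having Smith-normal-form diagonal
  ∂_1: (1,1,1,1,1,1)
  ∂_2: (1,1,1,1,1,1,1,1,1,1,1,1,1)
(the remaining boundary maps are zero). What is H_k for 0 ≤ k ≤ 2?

H_0: b_0 = 7 − 0 − 6 = 1; torsion from ∂_1 factors > 1: none. So H_0 ≅ Z.
H_1: b_1 = 21 − 6 − 13 = 2; torsion from ∂_2 factors > 1: none. So H_1 ≅ Z^2.
H_2: b_2 = 14 − 13 − 0 = 1; torsion from ∂_3 factors > 1: none. So H_2 ≅ Z.

H_0 ≅ Z,  H_1 ≅ Z^2,  H_2 ≅ Z.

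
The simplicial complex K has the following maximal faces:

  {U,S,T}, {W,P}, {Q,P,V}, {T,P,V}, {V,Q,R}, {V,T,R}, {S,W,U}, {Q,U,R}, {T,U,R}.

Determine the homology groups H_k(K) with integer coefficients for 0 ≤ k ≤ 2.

H_0 = Z,  H_1 = Z,  H_2 = 0.

K has 8 vertices, 16 edges, 8 triangles.
rank ∂_0 = 0, rank ∂_1 = 7 ⇒ b_0 = 8 − 0 − 7 = 1; all invariant factors of ∂_1 are 1 so no torsion. So H_0 ≅ Z.
rank ∂_1 = 7, rank ∂_2 = 8 ⇒ b_1 = 16 − 7 − 8 = 1; all invariant factors of ∂_2 are 1 so no torsion. So H_1 ≅ Z.
rank ∂_2 = 8, rank ∂_3 = 0 ⇒ b_2 = 8 − 8 − 0 = 0. So H_2 ≅ 0.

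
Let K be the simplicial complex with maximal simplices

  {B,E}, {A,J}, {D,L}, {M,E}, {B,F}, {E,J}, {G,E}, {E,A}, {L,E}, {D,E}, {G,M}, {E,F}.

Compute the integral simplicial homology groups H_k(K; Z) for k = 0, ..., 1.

Take the total order A < B < D < E < F < G < J < L < M on the vertex set. Then K (dimension 1) consists of the simplices:

  0-simplices (9): A, B, D, E, F, G, J, L, M
  1-simplices (12): AE, AJ, BE, BF, DE, DL, EF, EG, EJ, EL, EM, GM

giving chain groups C_0 ≅ Z^9, C_1 ≅ Z^12.

The boundary map ∂_1: C_1 → C_0 is given by ∂[p,q] = [q] − [p].
The resulting 9×12 matrix has rank 8, and its Smith normal form has invariant factors (1,1,1,1,1,1,1,1).

Reading off H_k = ker ∂_k / im ∂_{k+1}:

  H_0: rank C_0 − rank ∂_1 = 9 − 8 = 1, and the invariant factors of ∂_1 are all 1, so H_0 ≅ Z.
  H_1: rank ker ∂_1 − rank ∂_2 = (12 − 8) − 0 = 4, and there is no ∂_2, so H_1 ≅ Z^4.

H_0 ≅ Z,  H_1 ≅ Z^4.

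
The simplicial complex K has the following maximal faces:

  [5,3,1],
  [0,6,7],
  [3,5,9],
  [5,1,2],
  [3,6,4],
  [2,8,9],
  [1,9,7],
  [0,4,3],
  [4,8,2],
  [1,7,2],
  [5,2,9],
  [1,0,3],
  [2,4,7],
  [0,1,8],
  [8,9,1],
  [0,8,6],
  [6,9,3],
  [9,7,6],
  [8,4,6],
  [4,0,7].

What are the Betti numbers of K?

b_0 = 1, b_1 = 1, b_2 = 0.

Fix the vertex order 0 < 1 < 2 < 3 < 4 < 5 < 6 < 7 < 8 < 9 and write every simplex with vertices in increasing order. Then dim K = 2 and the simplices of K are:

  0-simplices (10): [0], [1], [2], [3], [4], [5], [6], [7], [8], [9]
  1-simplices (30): (30 of them)
  2-simplices (20): (20 of them)

Hence C_0 ≅ Z^10, C_1 ≅ Z^30, C_2 ≅ Z^20.

∂_1: C_1 → C_0 maps an edge to its endpoints' difference, ∂[p,q] = q − p.
The resulting 10×30 matrix has rank 9, and its Smith normal form has invariant factors (1,1,1,1,1,1,1,1,1).

Boundary ∂_2: C_2 → C_1 maps a triangle to the signed sum of its edges. For instance
  ∂[0,4,7] = [4,7] − [0,7] + [0,4],
  ∂[3,4,6] = [4,6] − [3,6] + [3,4].
The 30×20 boundary matrix has rank 20 and Smith normal form diag(1,1,1,1,1,1,1,1,1,1,1,1,1,1,1,1,1,1,1,2).

Now H_k = ker ∂_k / im ∂_{k+1}, so:

  H_0: rank C_0 − rank ∂_1 = 10 − 9 = 1, and the invariant factors of ∂_1 are all 1, so H_0 ≅ Z.
  H_1: rank ker ∂_1 − rank ∂_2 = (30 − 9) − 20 = 1, and ∂_2 has invariant factor 2 > 1, so H_1 ≅ Z ⊕ Z/2Z.
  H_2: rank ker ∂_2 − rank ∂_3 = (20 − 20) − 0 = 0, and there is no ∂_3, so H_2 ≅ 0.

Hence the Betti numbers are b_0 = 1, b_1 = 1, b_2 = 0.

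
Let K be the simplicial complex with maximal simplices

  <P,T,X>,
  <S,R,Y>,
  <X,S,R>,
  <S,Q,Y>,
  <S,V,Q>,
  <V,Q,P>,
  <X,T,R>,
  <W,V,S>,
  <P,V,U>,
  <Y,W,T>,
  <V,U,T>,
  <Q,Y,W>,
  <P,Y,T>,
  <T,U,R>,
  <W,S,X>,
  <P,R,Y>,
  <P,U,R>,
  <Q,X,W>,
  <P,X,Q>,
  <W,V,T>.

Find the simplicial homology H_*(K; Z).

K has 10 vertices, 30 edges, 20 triangles.
rank ∂_0 = 0, rank ∂_1 = 9 ⇒ b_0 = 10 − 0 − 9 = 1; all invariant factors of ∂_1 are 1 so no torsion. So H_0 ≅ Z.
rank ∂_1 = 9, rank ∂_2 = 20 ⇒ b_1 = 30 − 9 − 20 = 1; ∂_2 has invariant factor(s) [2] giving torsion. So H_1 ≅ Z ⊕ Z/2.
rank ∂_2 = 20, rank ∂_3 = 0 ⇒ b_2 = 20 − 20 − 0 = 0. So H_2 ≅ 0.

H_0 = Z,  H_1 = Z ⊕ Z/2,  H_2 = 0.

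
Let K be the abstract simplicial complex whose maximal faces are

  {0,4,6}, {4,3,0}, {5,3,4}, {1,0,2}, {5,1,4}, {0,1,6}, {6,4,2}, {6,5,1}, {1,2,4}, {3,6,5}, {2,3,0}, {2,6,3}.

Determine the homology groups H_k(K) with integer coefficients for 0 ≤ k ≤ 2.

H_0 = Z,  H_1 = Z/2,  H_2 = 0.

Take the total order 0 < 1 < 2 < 3 < 4 < 5 < 6 on the vertex set. Then K (dimension 2) consists of the simplices:

  0-simplices (7): [0], [1], [2], [3], [4], [5], [6]
  1-simplices (18): [0,1], [0,2], [0,3], [0,4], [0,6], [1,2], [1,4], [1,5], [1,6], [2,3], [2,4], [2,6], [3,4], [3,5], [3,6], [4,5], [4,6], [5,6]
  2-simplices (12): [0,1,2], [0,1,6], [0,2,3], [0,3,4], [0,4,6], [1,2,4], [1,4,5], [1,5,6], [2,3,6], [2,4,6], [3,4,5], [3,5,6]

so the chain groups are C_0 ≅ Z^7, C_1 ≅ Z^18, C_2 ≅ Z^12.

The boundary map ∂_1: C_1 → C_0 sends each edge [p,q] (with p < q) to q − p.
This gives a 7×18 integer matrix of rank 6; reducing to Smith normal form yields diagonal entries (1,1,1,1,1,1).

The boundary map ∂_2: C_2 → C_1 maps a triangle to the signed sum of its edges. For instance
  ∂[2,4,6] = [4,6] − [2,6] + [2,4],
  ∂[0,2,3] = [2,3] − [0,3] + [0,2].
The resulting 18×12 matrix has rank 12, and its Smith normal form has invariant factors (1,1,1,1,1,1,1,1,1,1,1,2).

Reading off H_k = ker ∂_k / im ∂_{k+1}:

  H_0: rank C_0 − rank ∂_1 = 7 − 6 = 1, and the invariant factors of ∂_1 are all 1, so H_0 = Z.
  H_1: rank ker ∂_1 − rank ∂_2 = (18 − 6) − 12 = 0, and ∂_2 has invariant factor 2 > 1, so H_1 = Z/2.
  H_2: rank ker ∂_2 − rank ∂_3 = (12 − 12) − 0 = 0, and there is no ∂_3, so H_2 = 0.

As a check, the Euler characteristic is 7 − 18 + 12 = 1, which agrees with 1 − 0 + 0 = 1.
(K is a triangulation of the real projective plane RP^2.)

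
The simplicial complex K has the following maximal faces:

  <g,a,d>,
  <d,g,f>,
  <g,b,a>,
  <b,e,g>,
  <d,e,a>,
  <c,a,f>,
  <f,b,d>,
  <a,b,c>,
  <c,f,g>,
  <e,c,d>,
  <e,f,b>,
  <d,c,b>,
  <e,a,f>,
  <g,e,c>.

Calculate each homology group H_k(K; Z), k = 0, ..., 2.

H_0 ≅ Z,  H_1 ≅ Z^2,  H_2 ≅ Z.

Order the vertices as a < b < c < d < e < f < g. Listing each simplex with vertices in this order, K has dimension 2 with simplices:

  0-simplices (7): a, b, c, d, e, f, g
  1-simplices (21): ab, ac, ad, ae, af, ag, bc, bd, be, bf, bg, cd, ce, cf, cg, de, df, dg, ef, eg, fg
  2-simplices (14): abc, abg, acf, ade, adg, aef, bcd, bdf, bef, beg, cde, ceg, cfg, dfg

giving chain groups C_0 ≅ Z^7, C_1 ≅ Z^21, C_2 ≅ Z^14.

∂_1: C_1 → C_0 sends each edge [p,q] (with p < q) to q − p.
The 7×21 boundary matrix has rank 6 and Smith normal form diag(1,1,1,1,1,1).

∂_2: C_2 → C_1 sends each 2-simplex [p,q,r] to [q,r] − [p,r] + [p,q]. For instance
  ∂aef = ef − af + ae,
  ∂ceg = eg − cg + ce.
This gives a 21×14 integer matrix of rank 13; reducing to Smith normal form yields diagonal entries (1,1,1,1,1,1,1,1,1,1,1,1,1).

Computing H_k = (kernel of ∂_k) / (image of ∂_{k+1}):

  H_0: rank C_0 − rank ∂_1 = 7 − 6 = 1, and the invariant factors of ∂_1 are all 1, so H_0 ≅ Z.
  H_1: rank ker ∂_1 − rank ∂_2 = (21 − 6) − 13 = 2, and the invariant factors of ∂_2 are all 1, so H_1 ≅ Z^2.
  H_2: rank ker ∂_2 − rank ∂_3 = (14 − 13) − 0 = 1, and there is no ∂_3, so H_2 ≅ Z.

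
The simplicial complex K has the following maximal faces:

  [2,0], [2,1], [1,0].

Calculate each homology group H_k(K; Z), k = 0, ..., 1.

H_0 = Z,  H_1 = Z.

Take the total order 0 < 1 < 2 on the vertex set. Then K (dimension 1) consists of the simplices:

  0-simplices (3): [0], [1], [2]
  1-simplices (3): [0,1], [0,2], [1,2]

Hence C_0 ≅ Z^3, C_1 ≅ Z^3.

∂_1: C_1 → C_0 sends each edge [p,q] (with p < q) to q − p.
As a 3×3 matrix over Z this has rank 2, with invariant factors (1,1).

Now H_k = ker ∂_k / im ∂_{k+1}, so:

  H_0: rank C_0 − rank ∂_1 = 3 − 2 = 1, and the invariant factors of ∂_1 are all 1, so H_0 = Z.
  H_1: rank ker ∂_1 − rank ∂_2 = (3 − 2) − 0 = 1, and there is no ∂_2, so H_1 = Z.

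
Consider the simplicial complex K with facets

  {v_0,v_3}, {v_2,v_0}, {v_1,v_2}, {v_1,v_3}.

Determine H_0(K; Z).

Order the vertices as v_0 < v_1 < v_2 < v_3. Listing each simplex with vertices in this order, K has dimension 1 with simplices:

  0-simplices (4): [v_0], [v_1], [v_2], [v_3]
  1-simplices (4): [v_0,v_2], [v_0,v_3], [v_1,v_2], [v_1,v_3]

giving chain groups C_0 ≅ Z^4, C_1 ≅ Z^4.

The boundary map ∂_1: C_1 → C_0 maps an edge to its endpoints' difference, ∂[p,q] = q − p. For instance
  ∂[v_0,v_2] = [v_2] − [v_0].
This gives a 4×4 integer matrix of rank 3; reducing to Smith normal form yields diagonal entries (1,1,1).

Reading off H_k = ker ∂_k / im ∂_{k+1}:

  H_0: rank C_0 − rank ∂_1 = 4 − 3 = 1, and the invariant factors of ∂_1 are all 1, so H_0 ≅ Z.

H_0 ≅ Z.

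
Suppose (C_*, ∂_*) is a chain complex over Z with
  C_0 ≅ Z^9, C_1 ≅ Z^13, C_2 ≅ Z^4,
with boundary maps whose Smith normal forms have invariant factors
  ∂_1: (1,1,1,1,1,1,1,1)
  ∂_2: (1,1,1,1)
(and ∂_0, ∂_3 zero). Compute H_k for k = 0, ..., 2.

H_0: b_0 = 9 − 0 − 8 = 1; torsion from ∂_1 factors > 1: none. So H_0 ≅ Z.
H_1: b_1 = 13 − 8 − 4 = 1; torsion from ∂_2 factors > 1: none. So H_1 ≅ Z.
H_2: b_2 = 4 − 4 − 0 = 0; torsion from ∂_3 factors > 1: none. So H_2 ≅ 0.

H_0 ≅ Z,  H_1 ≅ Z,  H_2 = 0.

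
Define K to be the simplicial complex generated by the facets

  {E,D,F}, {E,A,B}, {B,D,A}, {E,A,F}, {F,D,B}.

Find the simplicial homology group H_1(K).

H_1 ≅ Z.

Fix the vertex order A < B < D < E < F and write every simplex with vertices in increasing order. Then dim K = 2 and the simplices of K are:

  0-simplices (5): A, B, D, E, F
  1-simplices (10): AB, AD, AE, AF, BD, BE, BF, DE, DF, EF
  2-simplices (5): ABD, ABE, AEF, BDF, DEF

Hence C_0 ≅ Z^5, C_1 ≅ Z^10, C_2 ≅ Z^5.

The boundary map ∂_1: C_1 → C_0 sends each edge [p,q] (with p < q) to q − p.
The resulting 5×10 matrix has rank 4, and its Smith normal form has invariant factors (1,1,1,1).

The boundary map ∂_2: C_2 → C_1 sends each 2-simplex [p,q,r] to [q,r] − [p,r] + [p,q]. For instance
  ∂BDF = DF − BF + BD,
  ∂AEF = EF − AF + AE.
As a 10×5 matrix over Z this has rank 5, with invariant factors (1,1,1,1,1).

Now H_k = ker ∂_k / im ∂_{k+1}, so:

  H_1: rank ker ∂_1 − rank ∂_2 = (10 − 4) − 5 = 1, and the invariant factors of ∂_2 are all 1, so H_1 = Z.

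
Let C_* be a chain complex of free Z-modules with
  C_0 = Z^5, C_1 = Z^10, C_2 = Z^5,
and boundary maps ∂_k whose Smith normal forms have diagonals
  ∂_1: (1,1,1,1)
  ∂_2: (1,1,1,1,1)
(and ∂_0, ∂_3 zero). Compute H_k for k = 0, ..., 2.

H_0: b_0 = 5 − 0 − 4 = 1; torsion from ∂_1 factors > 1: none. So H_0 = Z.
H_1: b_1 = 10 − 4 − 5 = 1; torsion from ∂_2 factors > 1: none. So H_1 = Z.
H_2: b_2 = 5 − 5 − 0 = 0; torsion from ∂_3 factors > 1: none. So H_2 = 0.

H_0 = Z,  H_1 = Z,  H_2 = 0.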